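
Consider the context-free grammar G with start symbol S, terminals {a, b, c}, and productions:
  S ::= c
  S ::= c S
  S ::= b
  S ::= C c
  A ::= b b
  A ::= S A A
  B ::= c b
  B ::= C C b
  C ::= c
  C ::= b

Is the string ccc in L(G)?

yes

S ⇒ cS ⇒ cCc ⇒ ccc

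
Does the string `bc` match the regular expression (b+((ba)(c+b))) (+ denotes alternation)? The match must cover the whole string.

no

Neither b nor ((ba)(c+b)) matches bc.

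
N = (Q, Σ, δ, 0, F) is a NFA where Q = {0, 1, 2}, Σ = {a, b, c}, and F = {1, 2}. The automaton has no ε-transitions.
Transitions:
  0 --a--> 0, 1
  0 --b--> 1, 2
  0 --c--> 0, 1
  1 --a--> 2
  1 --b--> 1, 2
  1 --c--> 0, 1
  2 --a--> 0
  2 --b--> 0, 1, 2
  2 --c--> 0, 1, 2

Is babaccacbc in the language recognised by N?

accepted

Start: {0}
read b: {1, 2}
read a: {0, 2}
read b: {0, 1, 2}
read a: {0, 1, 2}
read c: {0, 1, 2}
read c: {0, 1, 2}
read a: {0, 1, 2}
read c: {0, 1, 2}
read b: {0, 1, 2}
read c: {0, 1, 2}
Reachable ∩ accepting = {1, 2} — nonempty.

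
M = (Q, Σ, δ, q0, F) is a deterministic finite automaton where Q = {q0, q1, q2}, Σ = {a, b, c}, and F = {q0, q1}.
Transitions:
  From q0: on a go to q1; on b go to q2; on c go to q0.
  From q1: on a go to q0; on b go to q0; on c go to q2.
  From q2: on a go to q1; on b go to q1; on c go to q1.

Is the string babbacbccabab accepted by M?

q0 --b--> q2
q2 --a--> q1
q1 --b--> q0
q0 --b--> q2
q2 --a--> q1
q1 --c--> q2
q2 --b--> q1
q1 --c--> q2
q2 --c--> q1
q1 --a--> q0
q0 --b--> q2
q2 --a--> q1
q1 --b--> q0
End in state q0, which is an accepting state.

accepted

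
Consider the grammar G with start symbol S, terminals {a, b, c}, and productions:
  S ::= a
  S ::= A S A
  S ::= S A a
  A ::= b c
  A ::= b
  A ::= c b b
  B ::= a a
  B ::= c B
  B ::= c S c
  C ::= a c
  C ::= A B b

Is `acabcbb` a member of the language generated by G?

no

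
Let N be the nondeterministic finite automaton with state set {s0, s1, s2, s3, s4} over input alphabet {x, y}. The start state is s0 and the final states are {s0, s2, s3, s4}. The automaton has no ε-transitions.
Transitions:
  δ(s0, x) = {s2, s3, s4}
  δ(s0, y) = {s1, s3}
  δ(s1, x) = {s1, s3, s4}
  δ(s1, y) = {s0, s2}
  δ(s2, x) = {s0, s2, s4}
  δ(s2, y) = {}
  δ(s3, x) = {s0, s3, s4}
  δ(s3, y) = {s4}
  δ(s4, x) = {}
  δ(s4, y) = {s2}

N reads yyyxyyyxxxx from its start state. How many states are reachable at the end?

5

Start: {s0}
read y: {s1, s3}
read y: {s0, s2, s4}
read y: {s1, s2, s3}
read x: {s0, s1, s2, s3, s4}
read y: {s0, s1, s2, s3, s4}
read y: {s0, s1, s2, s3, s4}
read y: {s0, s1, s2, s3, s4}
read x: {s0, s1, s2, s3, s4}
read x: {s0, s1, s2, s3, s4}
read x: {s0, s1, s2, s3, s4}
read x: {s0, s1, s2, s3, s4}
Final reachable set {s0, s1, s2, s3, s4} has 5 states.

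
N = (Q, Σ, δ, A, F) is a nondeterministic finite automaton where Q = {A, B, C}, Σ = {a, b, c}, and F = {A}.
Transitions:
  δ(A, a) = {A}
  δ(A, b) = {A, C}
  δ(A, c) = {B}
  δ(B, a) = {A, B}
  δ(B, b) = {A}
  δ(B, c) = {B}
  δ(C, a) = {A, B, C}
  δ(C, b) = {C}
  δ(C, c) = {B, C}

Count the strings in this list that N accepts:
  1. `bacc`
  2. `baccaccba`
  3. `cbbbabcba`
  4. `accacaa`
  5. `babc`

`bacc`: rejected
`baccaccba`: accepted
`cbbbabcba`: accepted
`accacaa`: accepted
`babc`: rejected

3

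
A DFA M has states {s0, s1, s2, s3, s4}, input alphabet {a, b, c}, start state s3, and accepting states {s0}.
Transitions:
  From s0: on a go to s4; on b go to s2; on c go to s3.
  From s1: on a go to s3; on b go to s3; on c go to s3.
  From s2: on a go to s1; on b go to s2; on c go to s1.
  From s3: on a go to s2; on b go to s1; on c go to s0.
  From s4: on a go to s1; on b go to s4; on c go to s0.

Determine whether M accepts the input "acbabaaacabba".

s3 --a--> s2
s2 --c--> s1
s1 --b--> s3
s3 --a--> s2
s2 --b--> s2
s2 --a--> s1
s1 --a--> s3
s3 --a--> s2
s2 --c--> s1
s1 --a--> s3
s3 --b--> s1
s1 --b--> s3
s3 --a--> s2
End in state s2, which is not an accepting state.

rejected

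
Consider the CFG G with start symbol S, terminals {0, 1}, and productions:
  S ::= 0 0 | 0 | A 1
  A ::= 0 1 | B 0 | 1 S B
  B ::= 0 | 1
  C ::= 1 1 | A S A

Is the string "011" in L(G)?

yes

S ⇒ A1 ⇒ 011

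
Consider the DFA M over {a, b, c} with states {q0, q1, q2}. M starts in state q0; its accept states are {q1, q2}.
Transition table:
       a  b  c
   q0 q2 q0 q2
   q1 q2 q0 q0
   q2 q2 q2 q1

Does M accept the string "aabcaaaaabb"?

accepted

q0 --a--> q2
q2 --a--> q2
q2 --b--> q2
q2 --c--> q1
q1 --a--> q2
q2 --a--> q2
q2 --a--> q2
q2 --a--> q2
q2 --a--> q2
q2 --b--> q2
q2 --b--> q2
End in state q2, which is an accepting state.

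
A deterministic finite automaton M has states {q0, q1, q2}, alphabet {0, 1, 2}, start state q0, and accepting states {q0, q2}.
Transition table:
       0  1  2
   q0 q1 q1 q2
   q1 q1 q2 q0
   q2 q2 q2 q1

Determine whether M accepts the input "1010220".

rejected

q0 --1--> q1
q1 --0--> q1
q1 --1--> q2
q2 --0--> q2
q2 --2--> q1
q1 --2--> q0
q0 --0--> q1
End in state q1, which is not an accepting state.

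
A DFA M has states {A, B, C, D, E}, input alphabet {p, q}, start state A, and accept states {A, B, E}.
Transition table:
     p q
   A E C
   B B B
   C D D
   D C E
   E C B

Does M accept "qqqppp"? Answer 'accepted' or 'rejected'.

A --q--> C
C --q--> D
D --q--> E
E --p--> C
C --p--> D
D --p--> C
End in state C, which is not an accepting state.

rejected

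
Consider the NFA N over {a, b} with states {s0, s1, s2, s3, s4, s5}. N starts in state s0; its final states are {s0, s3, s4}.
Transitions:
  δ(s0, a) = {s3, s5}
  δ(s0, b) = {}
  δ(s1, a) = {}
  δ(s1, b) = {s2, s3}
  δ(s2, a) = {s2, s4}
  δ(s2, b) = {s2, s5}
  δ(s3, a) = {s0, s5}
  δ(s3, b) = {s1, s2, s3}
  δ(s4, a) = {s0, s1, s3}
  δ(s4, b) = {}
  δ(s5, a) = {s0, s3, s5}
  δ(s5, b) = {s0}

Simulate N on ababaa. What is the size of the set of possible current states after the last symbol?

6

Start: {s0}
read a: {s3, s5}
read b: {s0, s1, s2, s3}
read a: {s0, s2, s3, s4, s5}
read b: {s0, s1, s2, s3, s5}
read a: {s0, s2, s3, s4, s5}
read a: {s0, s1, s2, s3, s4, s5}
Final reachable set {s0, s1, s2, s3, s4, s5} has 6 states.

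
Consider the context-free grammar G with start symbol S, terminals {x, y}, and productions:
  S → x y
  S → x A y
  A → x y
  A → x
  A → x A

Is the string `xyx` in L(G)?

no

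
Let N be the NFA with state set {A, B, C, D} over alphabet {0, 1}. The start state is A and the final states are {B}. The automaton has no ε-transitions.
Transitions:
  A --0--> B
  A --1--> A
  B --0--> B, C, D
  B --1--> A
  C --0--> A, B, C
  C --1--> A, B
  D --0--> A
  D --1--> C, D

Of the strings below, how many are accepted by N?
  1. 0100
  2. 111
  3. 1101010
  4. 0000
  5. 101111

3

0100: accepted
111: rejected
1101010: accepted
0000: accepted
101111: rejected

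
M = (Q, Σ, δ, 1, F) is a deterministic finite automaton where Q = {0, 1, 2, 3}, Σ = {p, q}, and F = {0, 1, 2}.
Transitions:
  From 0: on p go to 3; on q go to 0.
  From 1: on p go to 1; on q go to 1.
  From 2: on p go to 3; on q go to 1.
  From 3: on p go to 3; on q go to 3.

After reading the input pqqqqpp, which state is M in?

1

1 --p--> 1
1 --q--> 1
1 --q--> 1
1 --q--> 1
1 --q--> 1
1 --p--> 1
1 --p--> 1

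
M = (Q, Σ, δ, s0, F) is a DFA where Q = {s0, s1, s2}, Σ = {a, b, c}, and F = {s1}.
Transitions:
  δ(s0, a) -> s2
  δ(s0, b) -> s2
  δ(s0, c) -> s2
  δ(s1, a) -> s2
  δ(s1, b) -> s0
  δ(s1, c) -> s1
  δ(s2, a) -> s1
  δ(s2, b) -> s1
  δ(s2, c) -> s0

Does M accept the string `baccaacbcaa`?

rejected

s0 --b--> s2
s2 --a--> s1
s1 --c--> s1
s1 --c--> s1
s1 --a--> s2
s2 --a--> s1
s1 --c--> s1
s1 --b--> s0
s0 --c--> s2
s2 --a--> s1
s1 --a--> s2
End in state s2, which is not an accepting state.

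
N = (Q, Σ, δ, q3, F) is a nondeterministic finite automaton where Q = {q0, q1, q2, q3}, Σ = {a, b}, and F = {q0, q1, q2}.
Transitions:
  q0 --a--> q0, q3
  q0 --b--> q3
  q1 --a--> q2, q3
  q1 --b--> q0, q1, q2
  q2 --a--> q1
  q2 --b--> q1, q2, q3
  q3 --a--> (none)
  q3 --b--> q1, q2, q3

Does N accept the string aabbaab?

rejected

Start: {q3}
read a: {}
The reachable set is empty and stays empty for the remaining 6 symbols.
Reachable ∩ accepting = {} — empty.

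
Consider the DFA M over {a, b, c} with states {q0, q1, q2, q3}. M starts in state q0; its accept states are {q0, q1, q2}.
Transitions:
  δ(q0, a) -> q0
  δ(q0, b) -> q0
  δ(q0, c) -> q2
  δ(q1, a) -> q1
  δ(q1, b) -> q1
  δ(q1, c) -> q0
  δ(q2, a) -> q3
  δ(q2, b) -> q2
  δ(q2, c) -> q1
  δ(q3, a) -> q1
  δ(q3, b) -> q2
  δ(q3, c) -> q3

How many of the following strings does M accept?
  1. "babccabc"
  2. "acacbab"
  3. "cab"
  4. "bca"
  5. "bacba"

3

"babccabc": accepted
"acacbab": accepted
"cab": accepted
"bca": rejected
"bacba": rejected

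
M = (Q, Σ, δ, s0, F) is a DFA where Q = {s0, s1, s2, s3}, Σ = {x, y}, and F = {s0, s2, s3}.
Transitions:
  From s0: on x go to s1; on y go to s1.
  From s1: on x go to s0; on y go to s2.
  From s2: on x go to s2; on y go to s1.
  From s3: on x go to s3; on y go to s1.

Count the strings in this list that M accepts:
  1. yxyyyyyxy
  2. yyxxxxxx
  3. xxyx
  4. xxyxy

2

yxyyyyyxy: rejected
yyxxxxxx: accepted
xxyx: accepted
xxyxy: rejected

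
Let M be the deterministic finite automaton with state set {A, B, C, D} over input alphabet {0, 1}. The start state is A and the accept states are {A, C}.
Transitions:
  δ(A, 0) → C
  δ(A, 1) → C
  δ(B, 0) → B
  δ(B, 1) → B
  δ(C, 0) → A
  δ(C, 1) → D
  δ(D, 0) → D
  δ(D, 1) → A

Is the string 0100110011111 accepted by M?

accepted

A --0--> C
C --1--> D
D --0--> D
D --0--> D
D --1--> A
A --1--> C
C --0--> A
A --0--> C
C --1--> D
D --1--> A
A --1--> C
C --1--> D
D --1--> A
End in state A, which is an accepting state.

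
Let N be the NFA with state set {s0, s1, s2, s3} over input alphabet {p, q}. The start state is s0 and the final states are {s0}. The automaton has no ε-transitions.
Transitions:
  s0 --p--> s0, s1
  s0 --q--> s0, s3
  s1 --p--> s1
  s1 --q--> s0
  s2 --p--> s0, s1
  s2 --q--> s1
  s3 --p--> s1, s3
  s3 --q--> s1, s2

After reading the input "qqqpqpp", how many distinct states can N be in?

Start: {s0}
read q: {s0, s3}
read q: {s0, s1, s2, s3}
read q: {s0, s1, s2, s3}
read p: {s0, s1, s3}
read q: {s0, s1, s2, s3}
read p: {s0, s1, s3}
read p: {s0, s1, s3}
Final reachable set {s0, s1, s3} has 3 states.

3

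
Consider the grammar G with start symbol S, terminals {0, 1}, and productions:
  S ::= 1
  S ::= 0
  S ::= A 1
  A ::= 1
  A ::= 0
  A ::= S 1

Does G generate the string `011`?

S ⇒ A1 ⇒ S11 ⇒ 011

yes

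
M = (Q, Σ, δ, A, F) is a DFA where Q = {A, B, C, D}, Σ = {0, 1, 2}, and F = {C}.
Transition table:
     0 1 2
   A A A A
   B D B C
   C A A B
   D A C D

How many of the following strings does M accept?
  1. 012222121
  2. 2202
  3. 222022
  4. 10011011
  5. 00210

0

012222121: rejected
2202: rejected
222022: rejected
10011011: rejected
00210: rejected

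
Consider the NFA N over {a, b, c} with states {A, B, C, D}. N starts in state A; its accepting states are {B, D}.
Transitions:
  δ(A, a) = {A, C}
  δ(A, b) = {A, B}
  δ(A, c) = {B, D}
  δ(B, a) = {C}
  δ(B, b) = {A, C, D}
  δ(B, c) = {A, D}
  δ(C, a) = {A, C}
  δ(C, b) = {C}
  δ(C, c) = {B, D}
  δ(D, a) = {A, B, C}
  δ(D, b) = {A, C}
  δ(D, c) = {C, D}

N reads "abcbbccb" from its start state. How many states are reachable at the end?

4

Start: {A}
read a: {A, C}
read b: {A, B, C}
read c: {A, B, D}
read b: {A, B, C, D}
read b: {A, B, C, D}
read c: {A, B, C, D}
read c: {A, B, C, D}
read b: {A, B, C, D}
Final reachable set {A, B, C, D} has 4 states.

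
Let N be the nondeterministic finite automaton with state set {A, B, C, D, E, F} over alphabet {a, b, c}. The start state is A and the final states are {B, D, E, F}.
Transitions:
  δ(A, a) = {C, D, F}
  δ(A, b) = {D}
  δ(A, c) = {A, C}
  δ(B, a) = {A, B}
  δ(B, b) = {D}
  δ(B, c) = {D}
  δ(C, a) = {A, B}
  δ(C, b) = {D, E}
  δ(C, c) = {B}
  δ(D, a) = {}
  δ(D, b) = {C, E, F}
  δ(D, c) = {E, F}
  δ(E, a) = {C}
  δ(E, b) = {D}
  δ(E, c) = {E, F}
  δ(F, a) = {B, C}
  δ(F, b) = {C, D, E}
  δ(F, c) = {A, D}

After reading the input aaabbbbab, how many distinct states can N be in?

Start: {A}
read a: {C, D, F}
read a: {A, B, C}
read a: {A, B, C, D, F}
read b: {C, D, E, F}
read b: {C, D, E, F}
read b: {C, D, E, F}
read b: {C, D, E, F}
read a: {A, B, C}
read b: {D, E}
Final reachable set {D, E} has 2 states.

2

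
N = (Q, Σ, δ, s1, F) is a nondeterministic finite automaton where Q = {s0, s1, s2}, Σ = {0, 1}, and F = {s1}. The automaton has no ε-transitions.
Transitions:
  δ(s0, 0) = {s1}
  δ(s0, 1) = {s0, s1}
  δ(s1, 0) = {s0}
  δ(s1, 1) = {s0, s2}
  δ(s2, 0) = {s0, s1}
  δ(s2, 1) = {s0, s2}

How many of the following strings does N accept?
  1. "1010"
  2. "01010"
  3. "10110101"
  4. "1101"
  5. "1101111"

5

"1010": accepted
"01010": accepted
"10110101": accepted
"1101": accepted
"1101111": accepted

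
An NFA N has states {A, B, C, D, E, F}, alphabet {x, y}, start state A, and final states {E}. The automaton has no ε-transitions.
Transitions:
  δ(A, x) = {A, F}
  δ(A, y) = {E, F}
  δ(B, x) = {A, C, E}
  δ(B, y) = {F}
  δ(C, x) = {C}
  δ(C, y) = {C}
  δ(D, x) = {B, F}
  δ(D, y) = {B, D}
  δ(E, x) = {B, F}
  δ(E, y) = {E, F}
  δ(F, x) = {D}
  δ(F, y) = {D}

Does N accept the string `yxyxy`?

accepted

Start: {A}
read y: {E, F}
read x: {B, D, F}
read y: {B, D, F}
read x: {A, B, C, D, E, F}
read y: {B, C, D, E, F}
Reachable ∩ accepting = {E} — nonempty.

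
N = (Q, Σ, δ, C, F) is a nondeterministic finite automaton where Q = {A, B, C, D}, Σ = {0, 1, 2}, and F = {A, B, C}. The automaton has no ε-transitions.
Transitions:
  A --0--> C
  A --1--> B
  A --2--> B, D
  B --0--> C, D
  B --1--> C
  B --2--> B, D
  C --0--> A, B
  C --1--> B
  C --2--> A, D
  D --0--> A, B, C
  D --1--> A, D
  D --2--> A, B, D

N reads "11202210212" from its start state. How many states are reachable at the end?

Start: {C}
read 1: {B}
read 1: {C}
read 2: {A, D}
read 0: {A, B, C}
read 2: {A, B, D}
read 2: {A, B, D}
read 1: {A, B, C, D}
read 0: {A, B, C, D}
read 2: {A, B, D}
read 1: {A, B, C, D}
read 2: {A, B, D}
Final reachable set {A, B, D} has 3 states.

3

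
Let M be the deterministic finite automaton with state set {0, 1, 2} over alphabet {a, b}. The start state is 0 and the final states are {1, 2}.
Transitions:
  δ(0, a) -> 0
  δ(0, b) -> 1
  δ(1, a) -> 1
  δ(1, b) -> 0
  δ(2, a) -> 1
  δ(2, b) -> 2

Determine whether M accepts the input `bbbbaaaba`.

accepted

0 --b--> 1
1 --b--> 0
0 --b--> 1
1 --b--> 0
0 --a--> 0
0 --a--> 0
0 --a--> 0
0 --b--> 1
1 --a--> 1
End in state 1, which is an accepting state.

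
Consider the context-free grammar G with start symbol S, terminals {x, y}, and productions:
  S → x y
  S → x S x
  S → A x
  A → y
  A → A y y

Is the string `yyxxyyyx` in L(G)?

no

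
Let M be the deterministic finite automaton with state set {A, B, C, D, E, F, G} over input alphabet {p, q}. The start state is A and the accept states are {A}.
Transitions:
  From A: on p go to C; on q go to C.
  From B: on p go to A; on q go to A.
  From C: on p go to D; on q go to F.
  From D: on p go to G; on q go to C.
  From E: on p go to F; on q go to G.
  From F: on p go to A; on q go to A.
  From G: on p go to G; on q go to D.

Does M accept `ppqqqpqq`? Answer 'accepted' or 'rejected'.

A --p--> C
C --p--> D
D --q--> C
C --q--> F
F --q--> A
A --p--> C
C --q--> F
F --q--> A
End in state A, which is an accepting state.

accepted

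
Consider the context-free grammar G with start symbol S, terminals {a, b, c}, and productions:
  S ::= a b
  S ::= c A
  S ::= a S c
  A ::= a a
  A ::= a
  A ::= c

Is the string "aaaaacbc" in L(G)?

no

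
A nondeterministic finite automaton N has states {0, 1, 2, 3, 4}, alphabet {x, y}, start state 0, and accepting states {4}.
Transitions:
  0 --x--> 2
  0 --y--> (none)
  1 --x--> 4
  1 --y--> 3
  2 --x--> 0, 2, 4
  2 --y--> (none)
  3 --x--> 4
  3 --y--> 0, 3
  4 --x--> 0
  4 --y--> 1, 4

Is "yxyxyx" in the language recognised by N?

Start: {0}
read y: {}
The reachable set is empty and stays empty for the remaining 5 symbols.
Reachable ∩ accepting = {} — empty.

rejected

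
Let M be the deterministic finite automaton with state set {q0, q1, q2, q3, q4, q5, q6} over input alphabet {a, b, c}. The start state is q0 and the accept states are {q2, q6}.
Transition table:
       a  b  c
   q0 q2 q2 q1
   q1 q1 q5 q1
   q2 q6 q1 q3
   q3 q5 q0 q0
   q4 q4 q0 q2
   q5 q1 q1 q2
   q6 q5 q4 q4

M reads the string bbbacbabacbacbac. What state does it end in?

q1

q0 --b--> q2
q2 --b--> q1
q1 --b--> q5
q5 --a--> q1
q1 --c--> q1
q1 --b--> q5
q5 --a--> q1
q1 --b--> q5
q5 --a--> q1
q1 --c--> q1
q1 --b--> q5
q5 --a--> q1
q1 --c--> q1
q1 --b--> q5
q5 --a--> q1
q1 --c--> q1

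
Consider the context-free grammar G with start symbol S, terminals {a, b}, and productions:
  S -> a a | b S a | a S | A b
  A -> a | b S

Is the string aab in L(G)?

S ⇒ aS ⇒ aAb ⇒ aab

yes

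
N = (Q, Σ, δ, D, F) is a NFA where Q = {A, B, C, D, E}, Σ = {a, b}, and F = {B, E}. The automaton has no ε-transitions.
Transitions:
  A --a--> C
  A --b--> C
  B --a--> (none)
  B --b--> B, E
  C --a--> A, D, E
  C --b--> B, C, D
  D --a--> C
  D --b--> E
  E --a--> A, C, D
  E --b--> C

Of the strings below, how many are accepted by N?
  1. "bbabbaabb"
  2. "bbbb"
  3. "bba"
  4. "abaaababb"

"bbabbaabb": accepted
"bbbb": accepted
"bba": accepted
"abaaababb": accepted

4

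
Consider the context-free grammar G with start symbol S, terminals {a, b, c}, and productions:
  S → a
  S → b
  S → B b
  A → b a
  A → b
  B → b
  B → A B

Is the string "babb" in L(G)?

yes

S ⇒ Bb ⇒ ABb ⇒ baBb ⇒ babb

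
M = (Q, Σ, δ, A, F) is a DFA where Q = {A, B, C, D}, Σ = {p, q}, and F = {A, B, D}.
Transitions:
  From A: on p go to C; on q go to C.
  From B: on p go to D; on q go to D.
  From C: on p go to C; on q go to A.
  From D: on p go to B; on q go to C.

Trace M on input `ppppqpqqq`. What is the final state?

A

A --p--> C
C --p--> C
C --p--> C
C --p--> C
C --q--> A
A --p--> C
C --q--> A
A --q--> C
C --q--> A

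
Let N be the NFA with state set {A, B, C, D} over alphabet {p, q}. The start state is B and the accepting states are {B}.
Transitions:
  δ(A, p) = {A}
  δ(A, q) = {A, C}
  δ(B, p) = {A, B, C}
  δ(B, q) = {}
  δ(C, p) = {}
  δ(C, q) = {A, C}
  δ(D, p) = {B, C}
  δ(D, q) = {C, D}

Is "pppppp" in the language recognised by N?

accepted

Start: {B}
read p: {A, B, C}
read p: {A, B, C}
read p: {A, B, C}
read p: {A, B, C}
read p: {A, B, C}
read p: {A, B, C}
Reachable ∩ accepting = {B} — nonempty.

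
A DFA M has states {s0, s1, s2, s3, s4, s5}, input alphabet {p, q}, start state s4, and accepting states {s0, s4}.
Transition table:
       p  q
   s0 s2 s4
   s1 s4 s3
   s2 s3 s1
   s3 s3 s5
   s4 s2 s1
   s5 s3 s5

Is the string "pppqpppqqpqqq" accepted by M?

rejected

s4 --p--> s2
s2 --p--> s3
s3 --p--> s3
s3 --q--> s5
s5 --p--> s3
s3 --p--> s3
s3 --p--> s3
s3 --q--> s5
s5 --q--> s5
s5 --p--> s3
s3 --q--> s5
s5 --q--> s5
s5 --q--> s5
End in state s5, which is not an accepting state.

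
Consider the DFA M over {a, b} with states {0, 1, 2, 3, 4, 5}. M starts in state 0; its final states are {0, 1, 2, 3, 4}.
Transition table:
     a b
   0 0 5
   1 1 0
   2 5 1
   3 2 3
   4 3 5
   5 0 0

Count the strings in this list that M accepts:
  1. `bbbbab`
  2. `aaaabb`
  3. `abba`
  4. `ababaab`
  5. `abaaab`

2

`bbbbab`: rejected
`aaaabb`: accepted
`abba`: accepted
`ababaab`: rejected
`abaaab`: rejected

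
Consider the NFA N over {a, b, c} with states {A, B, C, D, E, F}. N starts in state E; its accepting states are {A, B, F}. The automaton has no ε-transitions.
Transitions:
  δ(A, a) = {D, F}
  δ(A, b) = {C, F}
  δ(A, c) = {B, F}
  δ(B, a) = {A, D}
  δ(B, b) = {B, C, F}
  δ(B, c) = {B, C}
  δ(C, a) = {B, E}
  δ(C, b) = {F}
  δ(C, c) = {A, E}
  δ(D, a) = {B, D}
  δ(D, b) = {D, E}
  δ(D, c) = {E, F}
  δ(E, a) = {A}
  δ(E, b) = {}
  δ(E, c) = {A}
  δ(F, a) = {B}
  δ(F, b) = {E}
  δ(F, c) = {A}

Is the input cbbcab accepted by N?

rejected

Start: {E}
read c: {A}
read b: {C, F}
read b: {E, F}
read c: {A}
read a: {D, F}
read b: {D, E}
Reachable ∩ accepting = {} — empty.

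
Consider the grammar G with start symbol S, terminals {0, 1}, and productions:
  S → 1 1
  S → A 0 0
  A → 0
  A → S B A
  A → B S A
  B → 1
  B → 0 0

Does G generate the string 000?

yes

S ⇒ A00 ⇒ 000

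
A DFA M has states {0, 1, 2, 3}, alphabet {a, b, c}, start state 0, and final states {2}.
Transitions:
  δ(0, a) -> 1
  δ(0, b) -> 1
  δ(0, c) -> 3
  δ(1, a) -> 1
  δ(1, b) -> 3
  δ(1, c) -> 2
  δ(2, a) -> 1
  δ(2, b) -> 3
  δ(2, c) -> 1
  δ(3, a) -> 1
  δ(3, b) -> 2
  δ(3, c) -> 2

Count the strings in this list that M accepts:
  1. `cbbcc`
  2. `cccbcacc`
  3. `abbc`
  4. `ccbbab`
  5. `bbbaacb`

0

`cbbcc`: rejected
`cccbcacc`: rejected
`abbc`: rejected
`ccbbab`: rejected
`bbbaacb`: rejected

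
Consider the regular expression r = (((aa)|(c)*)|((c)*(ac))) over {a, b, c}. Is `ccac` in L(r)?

The right alternative ((c)*(ac)) matches ccac.

yes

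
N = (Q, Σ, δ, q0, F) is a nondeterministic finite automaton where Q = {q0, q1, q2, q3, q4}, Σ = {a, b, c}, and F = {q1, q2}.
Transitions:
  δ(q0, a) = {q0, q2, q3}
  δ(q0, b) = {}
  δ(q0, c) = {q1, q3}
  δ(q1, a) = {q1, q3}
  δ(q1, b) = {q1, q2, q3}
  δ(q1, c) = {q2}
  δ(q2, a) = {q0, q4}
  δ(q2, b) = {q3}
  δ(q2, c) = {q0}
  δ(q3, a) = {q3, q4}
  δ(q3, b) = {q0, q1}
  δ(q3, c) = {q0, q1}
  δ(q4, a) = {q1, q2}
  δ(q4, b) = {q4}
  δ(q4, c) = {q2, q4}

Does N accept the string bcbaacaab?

Start: {q0}
read b: {}
The reachable set is empty and stays empty for the remaining 8 symbols.
Reachable ∩ accepting = {} — empty.

rejected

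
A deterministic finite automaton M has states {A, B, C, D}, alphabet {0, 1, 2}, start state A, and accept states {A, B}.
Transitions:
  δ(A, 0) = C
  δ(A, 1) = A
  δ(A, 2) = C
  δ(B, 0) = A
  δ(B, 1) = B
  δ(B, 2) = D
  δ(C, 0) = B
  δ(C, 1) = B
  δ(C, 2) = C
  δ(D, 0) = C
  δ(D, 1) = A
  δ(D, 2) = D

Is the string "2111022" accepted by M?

rejected

A --2--> C
C --1--> B
B --1--> B
B --1--> B
B --0--> A
A --2--> C
C --2--> C
End in state C, which is not an accepting state.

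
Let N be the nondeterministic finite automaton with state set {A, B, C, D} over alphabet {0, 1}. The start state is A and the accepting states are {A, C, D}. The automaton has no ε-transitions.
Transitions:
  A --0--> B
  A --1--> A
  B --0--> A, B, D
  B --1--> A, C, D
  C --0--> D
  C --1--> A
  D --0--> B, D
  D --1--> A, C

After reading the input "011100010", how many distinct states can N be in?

Start: {A}
read 0: {B}
read 1: {A, C, D}
read 1: {A, C}
read 1: {A}
read 0: {B}
read 0: {A, B, D}
read 0: {A, B, D}
read 1: {A, C, D}
read 0: {B, D}
Final reachable set {B, D} has 2 states.

2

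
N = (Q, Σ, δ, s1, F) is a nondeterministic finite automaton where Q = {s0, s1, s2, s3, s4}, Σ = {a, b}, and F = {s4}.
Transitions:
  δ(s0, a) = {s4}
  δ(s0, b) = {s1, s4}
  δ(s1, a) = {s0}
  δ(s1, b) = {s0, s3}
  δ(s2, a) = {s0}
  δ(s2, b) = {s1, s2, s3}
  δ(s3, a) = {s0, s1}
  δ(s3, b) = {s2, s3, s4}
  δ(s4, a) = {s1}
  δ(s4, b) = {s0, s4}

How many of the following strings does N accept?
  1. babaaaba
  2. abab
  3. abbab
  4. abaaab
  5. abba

5

babaaaba: accepted
abab: accepted
abbab: accepted
abaaab: accepted
abba: accepted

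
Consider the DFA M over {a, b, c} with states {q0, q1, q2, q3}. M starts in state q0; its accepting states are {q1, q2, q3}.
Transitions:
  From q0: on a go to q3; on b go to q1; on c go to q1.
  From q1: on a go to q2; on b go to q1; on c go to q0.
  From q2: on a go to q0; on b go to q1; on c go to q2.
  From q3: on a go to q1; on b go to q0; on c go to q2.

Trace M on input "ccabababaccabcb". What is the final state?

q1

q0 --c--> q1
q1 --c--> q0
q0 --a--> q3
q3 --b--> q0
q0 --a--> q3
q3 --b--> q0
q0 --a--> q3
q3 --b--> q0
q0 --a--> q3
q3 --c--> q2
q2 --c--> q2
q2 --a--> q0
q0 --b--> q1
q1 --c--> q0
q0 --b--> q1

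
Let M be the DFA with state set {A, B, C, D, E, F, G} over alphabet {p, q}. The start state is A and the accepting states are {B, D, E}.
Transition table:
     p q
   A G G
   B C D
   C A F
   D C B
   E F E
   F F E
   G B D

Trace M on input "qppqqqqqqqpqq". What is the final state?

E

A --q--> G
G --p--> B
B --p--> C
C --q--> F
F --q--> E
E --q--> E
E --q--> E
E --q--> E
E --q--> E
E --q--> E
E --p--> F
F --q--> E
E --q--> E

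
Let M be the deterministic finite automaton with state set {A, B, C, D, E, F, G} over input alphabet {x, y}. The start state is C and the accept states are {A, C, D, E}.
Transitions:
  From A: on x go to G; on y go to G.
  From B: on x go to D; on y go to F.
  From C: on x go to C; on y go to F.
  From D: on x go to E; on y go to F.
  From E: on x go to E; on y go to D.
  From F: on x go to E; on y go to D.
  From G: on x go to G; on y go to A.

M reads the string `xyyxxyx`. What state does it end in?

C --x--> C
C --y--> F
F --y--> D
D --x--> E
E --x--> E
E --y--> D
D --x--> E

E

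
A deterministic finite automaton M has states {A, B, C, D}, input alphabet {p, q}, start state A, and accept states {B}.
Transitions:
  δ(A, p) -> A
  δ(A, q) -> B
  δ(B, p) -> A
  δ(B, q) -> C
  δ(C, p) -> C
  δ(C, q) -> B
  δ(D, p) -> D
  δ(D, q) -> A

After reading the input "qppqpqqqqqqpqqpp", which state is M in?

C

A --q--> B
B --p--> A
A --p--> A
A --q--> B
B --p--> A
A --q--> B
B --q--> C
C --q--> B
B --q--> C
C --q--> B
B --q--> C
C --p--> C
C --q--> B
B --q--> C
C --p--> C
C --p--> C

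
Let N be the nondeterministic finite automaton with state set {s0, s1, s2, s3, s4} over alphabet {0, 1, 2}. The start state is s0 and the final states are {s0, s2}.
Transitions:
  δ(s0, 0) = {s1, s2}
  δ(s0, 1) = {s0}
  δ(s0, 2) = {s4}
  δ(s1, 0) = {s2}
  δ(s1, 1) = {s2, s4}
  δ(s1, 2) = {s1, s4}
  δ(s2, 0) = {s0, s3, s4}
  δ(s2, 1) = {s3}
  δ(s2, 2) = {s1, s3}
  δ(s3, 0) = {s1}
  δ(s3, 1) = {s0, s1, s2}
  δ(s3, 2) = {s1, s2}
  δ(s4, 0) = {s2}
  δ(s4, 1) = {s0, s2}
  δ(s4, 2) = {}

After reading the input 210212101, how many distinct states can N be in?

Start: {s0}
read 2: {s4}
read 1: {s0, s2}
read 0: {s0, s1, s2, s3, s4}
read 2: {s1, s2, s3, s4}
read 1: {s0, s1, s2, s3, s4}
read 2: {s1, s2, s3, s4}
read 1: {s0, s1, s2, s3, s4}
read 0: {s0, s1, s2, s3, s4}
read 1: {s0, s1, s2, s3, s4}
Final reachable set {s0, s1, s2, s3, s4} has 5 states.

5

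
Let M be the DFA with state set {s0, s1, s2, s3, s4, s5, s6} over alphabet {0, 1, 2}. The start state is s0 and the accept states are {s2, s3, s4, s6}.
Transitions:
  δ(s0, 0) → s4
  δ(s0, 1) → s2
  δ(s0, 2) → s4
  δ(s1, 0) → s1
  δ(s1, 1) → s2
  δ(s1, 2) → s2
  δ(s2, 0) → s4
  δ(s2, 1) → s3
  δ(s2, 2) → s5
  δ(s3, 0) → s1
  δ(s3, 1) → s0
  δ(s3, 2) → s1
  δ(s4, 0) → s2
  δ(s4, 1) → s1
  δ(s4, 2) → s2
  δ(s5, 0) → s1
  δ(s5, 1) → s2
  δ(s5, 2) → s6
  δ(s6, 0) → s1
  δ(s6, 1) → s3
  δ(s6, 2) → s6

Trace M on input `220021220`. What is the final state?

s0 --2--> s4
s4 --2--> s2
s2 --0--> s4
s4 --0--> s2
s2 --2--> s5
s5 --1--> s2
s2 --2--> s5
s5 --2--> s6
s6 --0--> s1

s1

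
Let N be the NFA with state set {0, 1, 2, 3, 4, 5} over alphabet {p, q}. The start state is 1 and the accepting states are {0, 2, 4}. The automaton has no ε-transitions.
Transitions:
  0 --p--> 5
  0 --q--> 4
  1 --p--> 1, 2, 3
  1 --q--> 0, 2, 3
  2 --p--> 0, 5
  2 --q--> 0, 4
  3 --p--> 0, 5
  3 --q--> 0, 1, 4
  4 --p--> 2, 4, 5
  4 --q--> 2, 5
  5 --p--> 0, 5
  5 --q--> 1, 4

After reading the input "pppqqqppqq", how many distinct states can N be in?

6

Start: {1}
read p: {1, 2, 3}
read p: {0, 1, 2, 3, 5}
read p: {0, 1, 2, 3, 5}
read q: {0, 1, 2, 3, 4}
read q: {0, 1, 2, 3, 4, 5}
read q: {0, 1, 2, 3, 4, 5}
read p: {0, 1, 2, 3, 4, 5}
read p: {0, 1, 2, 3, 4, 5}
read q: {0, 1, 2, 3, 4, 5}
read q: {0, 1, 2, 3, 4, 5}
Final reachable set {0, 1, 2, 3, 4, 5} has 6 states.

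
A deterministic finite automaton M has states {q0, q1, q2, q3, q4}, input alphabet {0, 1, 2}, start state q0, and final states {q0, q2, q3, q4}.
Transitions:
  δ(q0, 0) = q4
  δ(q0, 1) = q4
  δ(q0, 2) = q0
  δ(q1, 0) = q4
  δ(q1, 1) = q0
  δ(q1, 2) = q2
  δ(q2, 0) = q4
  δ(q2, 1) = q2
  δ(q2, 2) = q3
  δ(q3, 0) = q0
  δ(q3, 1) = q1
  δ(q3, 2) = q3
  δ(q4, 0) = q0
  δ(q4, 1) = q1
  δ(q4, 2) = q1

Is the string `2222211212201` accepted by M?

accepted

q0 --2--> q0
q0 --2--> q0
q0 --2--> q0
q0 --2--> q0
q0 --2--> q0
q0 --1--> q4
q4 --1--> q1
q1 --2--> q2
q2 --1--> q2
q2 --2--> q3
q3 --2--> q3
q3 --0--> q0
q0 --1--> q4
End in state q4, which is an accepting state.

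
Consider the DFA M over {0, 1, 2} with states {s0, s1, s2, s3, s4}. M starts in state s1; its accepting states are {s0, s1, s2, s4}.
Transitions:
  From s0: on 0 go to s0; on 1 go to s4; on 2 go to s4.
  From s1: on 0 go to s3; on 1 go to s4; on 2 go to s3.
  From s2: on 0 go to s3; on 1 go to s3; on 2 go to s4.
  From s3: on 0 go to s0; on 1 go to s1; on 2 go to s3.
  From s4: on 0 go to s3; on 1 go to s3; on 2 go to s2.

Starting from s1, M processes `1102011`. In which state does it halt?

s4

s1 --1--> s4
s4 --1--> s3
s3 --0--> s0
s0 --2--> s4
s4 --0--> s3
s3 --1--> s1
s1 --1--> s4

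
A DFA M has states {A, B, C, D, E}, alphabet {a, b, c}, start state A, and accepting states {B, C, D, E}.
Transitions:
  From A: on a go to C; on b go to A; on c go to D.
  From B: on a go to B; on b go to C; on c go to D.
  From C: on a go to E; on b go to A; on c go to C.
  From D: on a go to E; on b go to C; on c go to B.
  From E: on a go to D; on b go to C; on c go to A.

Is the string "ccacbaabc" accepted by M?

accepted

A --c--> D
D --c--> B
B --a--> B
B --c--> D
D --b--> C
C --a--> E
E --a--> D
D --b--> C
C --c--> C
End in state C, which is an accepting state.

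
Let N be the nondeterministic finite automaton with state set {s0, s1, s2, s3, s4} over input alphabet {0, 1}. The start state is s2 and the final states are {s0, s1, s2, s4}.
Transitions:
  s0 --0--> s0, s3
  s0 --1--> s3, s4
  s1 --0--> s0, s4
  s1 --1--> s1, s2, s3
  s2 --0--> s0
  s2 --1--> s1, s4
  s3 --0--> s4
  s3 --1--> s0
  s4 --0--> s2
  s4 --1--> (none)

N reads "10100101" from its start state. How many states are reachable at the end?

Start: {s2}
read 1: {s1, s4}
read 0: {s0, s2, s4}
read 1: {s1, s3, s4}
read 0: {s0, s2, s4}
read 0: {s0, s2, s3}
read 1: {s0, s1, s3, s4}
read 0: {s0, s2, s3, s4}
read 1: {s0, s1, s3, s4}
Final reachable set {s0, s1, s3, s4} has 4 states.

4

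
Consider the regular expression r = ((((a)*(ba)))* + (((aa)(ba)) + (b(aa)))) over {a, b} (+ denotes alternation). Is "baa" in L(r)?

yes

The right alternative (((aa)(ba))+(b(aa))) matches baa.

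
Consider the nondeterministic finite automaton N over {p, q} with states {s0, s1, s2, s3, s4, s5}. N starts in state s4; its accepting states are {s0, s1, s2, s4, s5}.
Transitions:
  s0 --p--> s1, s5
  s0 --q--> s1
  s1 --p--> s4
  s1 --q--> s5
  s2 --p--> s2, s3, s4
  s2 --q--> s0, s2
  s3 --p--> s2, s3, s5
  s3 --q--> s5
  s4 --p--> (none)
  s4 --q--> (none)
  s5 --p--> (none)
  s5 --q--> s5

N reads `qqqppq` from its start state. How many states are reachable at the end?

0

Start: {s4}
read q: {}
The reachable set is empty and stays empty for the remaining 5 symbols.
Final reachable set {} has 0 states.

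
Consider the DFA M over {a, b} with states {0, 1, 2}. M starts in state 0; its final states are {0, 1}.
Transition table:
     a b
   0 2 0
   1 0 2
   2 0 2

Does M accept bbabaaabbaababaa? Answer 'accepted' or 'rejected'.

rejected

0 --b--> 0
0 --b--> 0
0 --a--> 2
2 --b--> 2
2 --a--> 0
0 --a--> 2
2 --a--> 0
0 --b--> 0
0 --b--> 0
0 --a--> 2
2 --a--> 0
0 --b--> 0
0 --a--> 2
2 --b--> 2
2 --a--> 0
0 --a--> 2
End in state 2, which is not an accepting state.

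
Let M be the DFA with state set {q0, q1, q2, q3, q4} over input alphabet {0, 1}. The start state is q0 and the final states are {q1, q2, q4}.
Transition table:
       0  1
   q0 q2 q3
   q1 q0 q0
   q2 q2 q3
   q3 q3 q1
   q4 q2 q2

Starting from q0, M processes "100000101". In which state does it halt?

q3

q0 --1--> q3
q3 --0--> q3
q3 --0--> q3
q3 --0--> q3
q3 --0--> q3
q3 --0--> q3
q3 --1--> q1
q1 --0--> q0
q0 --1--> q3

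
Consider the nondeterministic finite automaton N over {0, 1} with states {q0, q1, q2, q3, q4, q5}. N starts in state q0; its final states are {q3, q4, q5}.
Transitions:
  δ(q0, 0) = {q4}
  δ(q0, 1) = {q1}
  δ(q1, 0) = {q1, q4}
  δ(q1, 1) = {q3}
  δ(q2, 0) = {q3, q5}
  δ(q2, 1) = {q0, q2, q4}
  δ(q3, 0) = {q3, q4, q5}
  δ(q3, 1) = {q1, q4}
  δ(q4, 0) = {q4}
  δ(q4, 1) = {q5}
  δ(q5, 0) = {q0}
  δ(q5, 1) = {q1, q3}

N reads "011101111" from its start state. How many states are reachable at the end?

Start: {q0}
read 0: {q4}
read 1: {q5}
read 1: {q1, q3}
read 1: {q1, q3, q4}
read 0: {q1, q3, q4, q5}
read 1: {q1, q3, q4, q5}
read 1: {q1, q3, q4, q5}
read 1: {q1, q3, q4, q5}
read 1: {q1, q3, q4, q5}
Final reachable set {q1, q3, q4, q5} has 4 states.

4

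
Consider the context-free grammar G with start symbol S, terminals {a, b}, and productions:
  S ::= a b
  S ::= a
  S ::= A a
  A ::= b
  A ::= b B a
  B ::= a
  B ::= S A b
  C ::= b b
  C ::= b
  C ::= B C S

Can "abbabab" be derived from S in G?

no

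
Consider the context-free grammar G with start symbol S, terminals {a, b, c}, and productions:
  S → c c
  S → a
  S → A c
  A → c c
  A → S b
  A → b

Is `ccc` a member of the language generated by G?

S ⇒ Ac ⇒ ccc

yes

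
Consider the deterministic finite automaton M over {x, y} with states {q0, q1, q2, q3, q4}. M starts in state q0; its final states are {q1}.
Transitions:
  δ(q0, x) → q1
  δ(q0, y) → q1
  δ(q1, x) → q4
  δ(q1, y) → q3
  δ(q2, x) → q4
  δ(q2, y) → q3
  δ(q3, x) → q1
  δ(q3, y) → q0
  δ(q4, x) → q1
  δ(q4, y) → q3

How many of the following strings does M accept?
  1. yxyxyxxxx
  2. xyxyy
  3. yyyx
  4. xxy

yxyxyxxxx: rejected
xyxyy: rejected
yyyx: accepted
xxy: rejected

1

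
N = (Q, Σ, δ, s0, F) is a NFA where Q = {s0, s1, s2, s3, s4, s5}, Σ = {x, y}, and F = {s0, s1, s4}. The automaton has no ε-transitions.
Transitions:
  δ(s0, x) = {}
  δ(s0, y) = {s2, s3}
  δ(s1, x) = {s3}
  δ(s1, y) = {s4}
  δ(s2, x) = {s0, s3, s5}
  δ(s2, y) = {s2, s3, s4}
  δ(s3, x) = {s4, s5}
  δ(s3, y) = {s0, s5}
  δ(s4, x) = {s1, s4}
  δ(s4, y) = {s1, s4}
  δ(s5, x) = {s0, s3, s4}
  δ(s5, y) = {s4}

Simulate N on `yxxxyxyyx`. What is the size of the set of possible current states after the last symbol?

5

Start: {s0}
read y: {s2, s3}
read x: {s0, s3, s4, s5}
read x: {s0, s1, s3, s4, s5}
read x: {s0, s1, s3, s4, s5}
read y: {s0, s1, s2, s3, s4, s5}
read x: {s0, s1, s3, s4, s5}
read y: {s0, s1, s2, s3, s4, s5}
read y: {s0, s1, s2, s3, s4, s5}
read x: {s0, s1, s3, s4, s5}
Final reachable set {s0, s1, s3, s4, s5} has 5 states.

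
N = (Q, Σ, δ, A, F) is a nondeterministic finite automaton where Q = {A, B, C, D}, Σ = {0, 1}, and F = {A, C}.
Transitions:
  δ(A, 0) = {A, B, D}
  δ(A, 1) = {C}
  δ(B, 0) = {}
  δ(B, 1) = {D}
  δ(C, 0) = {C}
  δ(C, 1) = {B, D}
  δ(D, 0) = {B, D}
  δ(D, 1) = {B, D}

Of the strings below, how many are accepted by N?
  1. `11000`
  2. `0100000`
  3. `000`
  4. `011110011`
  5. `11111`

2

`11000`: rejected
`0100000`: accepted
`000`: accepted
`011110011`: rejected
`11111`: rejected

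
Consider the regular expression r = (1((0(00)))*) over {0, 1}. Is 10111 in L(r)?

no

No split of 10111 into u·v has 1 matching u and ((0(00)))* matching v.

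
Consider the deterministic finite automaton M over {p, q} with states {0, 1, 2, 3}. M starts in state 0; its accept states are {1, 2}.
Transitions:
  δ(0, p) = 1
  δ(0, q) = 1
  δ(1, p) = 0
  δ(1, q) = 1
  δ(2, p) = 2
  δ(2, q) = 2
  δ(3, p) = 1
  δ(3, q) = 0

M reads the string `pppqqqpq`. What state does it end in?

1

0 --p--> 1
1 --p--> 0
0 --p--> 1
1 --q--> 1
1 --q--> 1
1 --q--> 1
1 --p--> 0
0 --q--> 1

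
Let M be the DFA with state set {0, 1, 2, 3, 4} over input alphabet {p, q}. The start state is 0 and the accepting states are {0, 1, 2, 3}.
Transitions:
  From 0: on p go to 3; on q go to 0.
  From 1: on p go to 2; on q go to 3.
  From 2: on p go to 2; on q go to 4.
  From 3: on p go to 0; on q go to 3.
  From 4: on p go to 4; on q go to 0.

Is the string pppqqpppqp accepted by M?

accepted

0 --p--> 3
3 --p--> 0
0 --p--> 3
3 --q--> 3
3 --q--> 3
3 --p--> 0
0 --p--> 3
3 --p--> 0
0 --q--> 0
0 --p--> 3
End in state 3, which is an accepting state.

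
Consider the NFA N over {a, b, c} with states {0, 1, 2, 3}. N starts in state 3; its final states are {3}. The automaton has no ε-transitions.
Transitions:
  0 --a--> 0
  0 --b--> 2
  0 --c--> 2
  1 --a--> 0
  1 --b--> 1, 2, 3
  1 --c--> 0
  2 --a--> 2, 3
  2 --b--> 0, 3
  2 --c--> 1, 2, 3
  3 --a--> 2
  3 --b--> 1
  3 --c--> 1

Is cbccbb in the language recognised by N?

accepted

Start: {3}
read c: {1}
read b: {1, 2, 3}
read c: {0, 1, 2, 3}
read c: {0, 1, 2, 3}
read b: {0, 1, 2, 3}
read b: {0, 1, 2, 3}
Reachable ∩ accepting = {3} — nonempty.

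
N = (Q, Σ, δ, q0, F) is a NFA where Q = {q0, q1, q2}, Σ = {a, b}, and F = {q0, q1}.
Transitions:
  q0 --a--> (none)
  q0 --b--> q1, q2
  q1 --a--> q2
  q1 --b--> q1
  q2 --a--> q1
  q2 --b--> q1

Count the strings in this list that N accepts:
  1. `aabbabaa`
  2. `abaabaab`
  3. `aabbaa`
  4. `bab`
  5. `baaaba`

`aabbabaa`: rejected
`abaabaab`: rejected
`aabbaa`: rejected
`bab`: accepted
`baaaba`: rejected

1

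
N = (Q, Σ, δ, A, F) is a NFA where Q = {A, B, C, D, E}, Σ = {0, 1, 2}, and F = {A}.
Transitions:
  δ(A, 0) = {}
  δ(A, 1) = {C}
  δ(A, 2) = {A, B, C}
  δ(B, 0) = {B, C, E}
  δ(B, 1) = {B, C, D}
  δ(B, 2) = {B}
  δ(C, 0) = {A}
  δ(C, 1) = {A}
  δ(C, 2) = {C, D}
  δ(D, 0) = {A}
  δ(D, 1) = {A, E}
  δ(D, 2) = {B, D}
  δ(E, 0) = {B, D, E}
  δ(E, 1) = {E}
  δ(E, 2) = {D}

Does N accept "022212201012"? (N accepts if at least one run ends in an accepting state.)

Start: {A}
read 0: {}
The reachable set is empty and stays empty for the remaining 11 symbols.
Reachable ∩ accepting = {} — empty.

rejected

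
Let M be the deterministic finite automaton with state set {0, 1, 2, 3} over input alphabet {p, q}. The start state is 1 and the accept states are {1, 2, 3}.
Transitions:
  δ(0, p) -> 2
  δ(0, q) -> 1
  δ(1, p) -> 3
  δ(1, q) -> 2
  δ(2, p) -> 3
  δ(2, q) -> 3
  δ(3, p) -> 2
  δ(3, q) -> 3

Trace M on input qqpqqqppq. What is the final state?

3

1 --q--> 2
2 --q--> 3
3 --p--> 2
2 --q--> 3
3 --q--> 3
3 --q--> 3
3 --p--> 2
2 --p--> 3
3 --q--> 3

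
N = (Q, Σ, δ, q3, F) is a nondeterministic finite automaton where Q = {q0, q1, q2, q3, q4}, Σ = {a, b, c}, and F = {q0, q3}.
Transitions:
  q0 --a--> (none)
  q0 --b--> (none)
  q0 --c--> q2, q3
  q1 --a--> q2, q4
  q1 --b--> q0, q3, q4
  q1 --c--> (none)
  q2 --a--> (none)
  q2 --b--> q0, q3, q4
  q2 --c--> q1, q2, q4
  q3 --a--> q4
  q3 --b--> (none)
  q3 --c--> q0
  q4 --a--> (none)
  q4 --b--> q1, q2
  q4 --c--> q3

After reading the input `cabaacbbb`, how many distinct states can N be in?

Start: {q3}
read c: {q0}
read a: {}
The reachable set is empty and stays empty for the remaining 7 symbols.
Final reachable set {} has 0 states.

0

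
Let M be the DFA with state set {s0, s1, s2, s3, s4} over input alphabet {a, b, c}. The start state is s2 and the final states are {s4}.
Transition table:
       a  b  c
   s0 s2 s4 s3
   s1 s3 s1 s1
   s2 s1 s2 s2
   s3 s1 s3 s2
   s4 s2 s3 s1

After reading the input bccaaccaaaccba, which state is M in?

s3

s2 --b--> s2
s2 --c--> s2
s2 --c--> s2
s2 --a--> s1
s1 --a--> s3
s3 --c--> s2
s2 --c--> s2
s2 --a--> s1
s1 --a--> s3
s3 --a--> s1
s1 --c--> s1
s1 --c--> s1
s1 --b--> s1
s1 --a--> s3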